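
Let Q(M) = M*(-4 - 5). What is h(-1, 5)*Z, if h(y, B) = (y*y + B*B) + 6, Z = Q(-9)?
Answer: 2592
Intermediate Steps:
Q(M) = -9*M (Q(M) = M*(-9) = -9*M)
Z = 81 (Z = -9*(-9) = 81)
h(y, B) = 6 + B**2 + y**2 (h(y, B) = (y**2 + B**2) + 6 = (B**2 + y**2) + 6 = 6 + B**2 + y**2)
h(-1, 5)*Z = (6 + 5**2 + (-1)**2)*81 = (6 + 25 + 1)*81 = 32*81 = 2592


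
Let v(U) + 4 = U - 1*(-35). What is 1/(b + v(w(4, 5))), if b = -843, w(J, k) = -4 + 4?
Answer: -1/812 ≈ -0.0012315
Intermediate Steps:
w(J, k) = 0
v(U) = 31 + U (v(U) = -4 + (U - 1*(-35)) = -4 + (U + 35) = -4 + (35 + U) = 31 + U)
1/(b + v(w(4, 5))) = 1/(-843 + (31 + 0)) = 1/(-843 + 31) = 1/(-812) = -1/812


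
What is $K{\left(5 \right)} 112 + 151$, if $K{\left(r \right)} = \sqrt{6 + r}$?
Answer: $151 + 112 \sqrt{11} \approx 522.46$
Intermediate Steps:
$K{\left(5 \right)} 112 + 151 = \sqrt{6 + 5} \cdot 112 + 151 = \sqrt{11} \cdot 112 + 151 = 112 \sqrt{11} + 151 = 151 + 112 \sqrt{11}$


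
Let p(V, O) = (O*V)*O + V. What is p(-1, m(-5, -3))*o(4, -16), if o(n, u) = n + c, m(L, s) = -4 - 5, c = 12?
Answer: -1312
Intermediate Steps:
m(L, s) = -9
p(V, O) = V + V*O² (p(V, O) = V*O² + V = V + V*O²)
o(n, u) = 12 + n (o(n, u) = n + 12 = 12 + n)
p(-1, m(-5, -3))*o(4, -16) = (-(1 + (-9)²))*(12 + 4) = -(1 + 81)*16 = -1*82*16 = -82*16 = -1312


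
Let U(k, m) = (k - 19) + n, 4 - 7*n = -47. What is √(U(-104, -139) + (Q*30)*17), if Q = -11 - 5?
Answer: I*√405510/7 ≈ 90.971*I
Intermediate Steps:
n = 51/7 (n = 4/7 - ⅐*(-47) = 4/7 + 47/7 = 51/7 ≈ 7.2857)
Q = -16
U(k, m) = -82/7 + k (U(k, m) = (k - 19) + 51/7 = (-19 + k) + 51/7 = -82/7 + k)
√(U(-104, -139) + (Q*30)*17) = √((-82/7 - 104) - 16*30*17) = √(-810/7 - 480*17) = √(-810/7 - 8160) = √(-57930/7) = I*√405510/7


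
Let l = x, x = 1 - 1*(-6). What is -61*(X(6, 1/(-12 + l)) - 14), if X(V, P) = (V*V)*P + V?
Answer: 4636/5 ≈ 927.20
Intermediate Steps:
x = 7 (x = 1 + 6 = 7)
l = 7
X(V, P) = V + P*V² (X(V, P) = V²*P + V = P*V² + V = V + P*V²)
-61*(X(6, 1/(-12 + l)) - 14) = -61*(6*(1 + 6/(-12 + 7)) - 14) = -61*(6*(1 + 6/(-5)) - 14) = -61*(6*(1 - ⅕*6) - 14) = -61*(6*(1 - 6/5) - 14) = -61*(6*(-⅕) - 14) = -61*(-6/5 - 14) = -61*(-76/5) = 4636/5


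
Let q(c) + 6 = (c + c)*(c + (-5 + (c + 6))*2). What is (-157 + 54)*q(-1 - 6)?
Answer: -26780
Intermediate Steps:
q(c) = -6 + 2*c*(2 + 3*c) (q(c) = -6 + (c + c)*(c + (-5 + (c + 6))*2) = -6 + (2*c)*(c + (-5 + (6 + c))*2) = -6 + (2*c)*(c + (1 + c)*2) = -6 + (2*c)*(c + (2 + 2*c)) = -6 + (2*c)*(2 + 3*c) = -6 + 2*c*(2 + 3*c))
(-157 + 54)*q(-1 - 6) = (-157 + 54)*(-6 + 4*(-1 - 6) + 6*(-1 - 6)²) = -103*(-6 + 4*(-7) + 6*(-7)²) = -103*(-6 - 28 + 6*49) = -103*(-6 - 28 + 294) = -103*260 = -26780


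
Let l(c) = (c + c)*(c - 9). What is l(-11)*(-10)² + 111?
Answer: 44111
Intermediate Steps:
l(c) = 2*c*(-9 + c) (l(c) = (2*c)*(-9 + c) = 2*c*(-9 + c))
l(-11)*(-10)² + 111 = (2*(-11)*(-9 - 11))*(-10)² + 111 = (2*(-11)*(-20))*100 + 111 = 440*100 + 111 = 44000 + 111 = 44111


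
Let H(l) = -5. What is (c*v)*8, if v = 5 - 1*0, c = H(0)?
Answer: -200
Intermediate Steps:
c = -5
v = 5 (v = 5 + 0 = 5)
(c*v)*8 = -5*5*8 = -25*8 = -200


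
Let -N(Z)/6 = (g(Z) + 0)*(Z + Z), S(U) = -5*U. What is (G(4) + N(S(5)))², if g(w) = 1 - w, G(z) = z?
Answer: 60902416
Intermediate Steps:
N(Z) = -12*Z*(1 - Z) (N(Z) = -6*((1 - Z) + 0)*(Z + Z) = -6*(1 - Z)*2*Z = -12*Z*(1 - Z))
(G(4) + N(S(5)))² = (4 + 12*(-5*5)*(-1 - 5*5))² = (4 + 12*(-25)*(-1 - 25))² = (4 + 12*(-25)*(-26))² = (4 + 7800)² = 7804² = 60902416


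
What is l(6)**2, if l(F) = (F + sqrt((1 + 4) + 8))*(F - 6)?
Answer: 0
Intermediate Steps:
l(F) = (-6 + F)*(F + sqrt(13)) (l(F) = (F + sqrt(5 + 8))*(-6 + F) = (F + sqrt(13))*(-6 + F) = (-6 + F)*(F + sqrt(13)))
l(6)**2 = (6**2 - 6*6 - 6*sqrt(13) + 6*sqrt(13))**2 = (36 - 36 - 6*sqrt(13) + 6*sqrt(13))**2 = 0**2 = 0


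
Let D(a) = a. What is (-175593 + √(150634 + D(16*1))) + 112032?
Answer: -63561 + 5*√6026 ≈ -63173.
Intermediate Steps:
(-175593 + √(150634 + D(16*1))) + 112032 = (-175593 + √(150634 + 16*1)) + 112032 = (-175593 + √(150634 + 16)) + 112032 = (-175593 + √150650) + 112032 = (-175593 + 5*√6026) + 112032 = -63561 + 5*√6026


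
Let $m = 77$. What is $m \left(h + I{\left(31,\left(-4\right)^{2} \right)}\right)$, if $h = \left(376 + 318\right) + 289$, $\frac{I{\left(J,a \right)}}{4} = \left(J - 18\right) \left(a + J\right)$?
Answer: $263879$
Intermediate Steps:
$I{\left(J,a \right)} = 4 \left(-18 + J\right) \left(J + a\right)$ ($I{\left(J,a \right)} = 4 \left(J - 18\right) \left(a + J\right) = 4 \left(-18 + J\right) \left(J + a\right)$)
$h = 983$ ($h = 694 + 289 = 983$)
$m \left(h + I{\left(31,\left(-4\right)^{2} \right)}\right) = 77 \left(983 + \left(\left(-72\right) 31 - 72 \left(-4\right)^{2} + 4 \cdot 31^{2} + 4 \cdot 31 \left(-4\right)^{2}\right)\right) = 77 \left(983 + \left(-2232 - 1152 + 4 \cdot 961 + 4 \cdot 31 \cdot 16\right)\right) = 77 \left(983 + \left(-2232 - 1152 + 3844 + 1984\right)\right) = 77 \left(983 + 2444\right) = 77 \cdot 3427 = 263879$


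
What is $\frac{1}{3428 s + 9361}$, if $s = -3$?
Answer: $- \frac{1}{923} \approx -0.0010834$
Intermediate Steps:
$\frac{1}{3428 s + 9361} = \frac{1}{3428 \left(-3\right) + 9361} = \frac{1}{-10284 + 9361} = \frac{1}{-923} = - \frac{1}{923}$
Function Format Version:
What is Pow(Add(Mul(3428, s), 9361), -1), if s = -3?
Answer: Rational(-1, 923) ≈ -0.0010834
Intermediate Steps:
Pow(Add(Mul(3428, s), 9361), -1) = Pow(Add(Mul(3428, -3), 9361), -1) = Pow(Add(-10284, 9361), -1) = Pow(-923, -1) = Rational(-1, 923)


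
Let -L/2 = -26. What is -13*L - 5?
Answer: -681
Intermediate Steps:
L = 52 (L = -2*(-26) = 52)
-13*L - 5 = -13*52 - 5 = -676 - 5 = -681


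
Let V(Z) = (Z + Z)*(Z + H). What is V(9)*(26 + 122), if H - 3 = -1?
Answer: 29304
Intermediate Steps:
H = 2 (H = 3 - 1 = 2)
V(Z) = 2*Z*(2 + Z) (V(Z) = (Z + Z)*(Z + 2) = (2*Z)*(2 + Z) = 2*Z*(2 + Z))
V(9)*(26 + 122) = (2*9*(2 + 9))*(26 + 122) = (2*9*11)*148 = 198*148 = 29304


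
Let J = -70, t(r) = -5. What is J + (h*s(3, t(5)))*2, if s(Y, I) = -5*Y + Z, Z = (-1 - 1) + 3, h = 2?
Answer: -126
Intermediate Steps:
Z = 1 (Z = -2 + 3 = 1)
s(Y, I) = 1 - 5*Y (s(Y, I) = -5*Y + 1 = 1 - 5*Y)
J + (h*s(3, t(5)))*2 = -70 + (2*(1 - 5*3))*2 = -70 + (2*(1 - 15))*2 = -70 + (2*(-14))*2 = -70 - 28*2 = -70 - 56 = -126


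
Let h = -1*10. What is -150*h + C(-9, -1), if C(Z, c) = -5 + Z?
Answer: 1486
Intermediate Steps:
h = -10
-150*h + C(-9, -1) = -150*(-10) + (-5 - 9) = 1500 - 14 = 1486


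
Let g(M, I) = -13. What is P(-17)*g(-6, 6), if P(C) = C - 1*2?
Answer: 247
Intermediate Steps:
P(C) = -2 + C (P(C) = C - 2 = -2 + C)
P(-17)*g(-6, 6) = (-2 - 17)*(-13) = -19*(-13) = 247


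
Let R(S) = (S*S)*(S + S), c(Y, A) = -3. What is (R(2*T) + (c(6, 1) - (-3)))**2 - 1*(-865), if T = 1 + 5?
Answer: 11944801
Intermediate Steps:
T = 6
R(S) = 2*S**3 (R(S) = S**2*(2*S) = 2*S**3)
(R(2*T) + (c(6, 1) - (-3)))**2 - 1*(-865) = (2*(2*6)**3 + (-3 - (-3)))**2 - 1*(-865) = (2*12**3 + (-3 - 1*(-3)))**2 + 865 = (2*1728 + (-3 + 3))**2 + 865 = (3456 + 0)**2 + 865 = 3456**2 + 865 = 11943936 + 865 = 11944801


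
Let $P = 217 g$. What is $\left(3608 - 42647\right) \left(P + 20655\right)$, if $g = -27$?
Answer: $-577621044$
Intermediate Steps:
$P = -5859$ ($P = 217 \left(-27\right) = -5859$)
$\left(3608 - 42647\right) \left(P + 20655\right) = \left(3608 - 42647\right) \left(-5859 + 20655\right) = \left(-39039\right) 14796 = -577621044$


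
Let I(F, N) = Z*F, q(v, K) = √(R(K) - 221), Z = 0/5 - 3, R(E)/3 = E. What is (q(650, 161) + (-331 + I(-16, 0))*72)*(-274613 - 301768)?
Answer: 11744339256 - 576381*√262 ≈ 1.1735e+10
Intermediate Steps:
R(E) = 3*E
Z = -3 (Z = 0*(⅕) - 3 = 0 - 3 = -3)
q(v, K) = √(-221 + 3*K) (q(v, K) = √(3*K - 221) = √(-221 + 3*K))
I(F, N) = -3*F
(q(650, 161) + (-331 + I(-16, 0))*72)*(-274613 - 301768) = (√(-221 + 3*161) + (-331 - 3*(-16))*72)*(-274613 - 301768) = (√(-221 + 483) + (-331 + 48)*72)*(-576381) = (√262 - 283*72)*(-576381) = (√262 - 20376)*(-576381) = (-20376 + √262)*(-576381) = 11744339256 - 576381*√262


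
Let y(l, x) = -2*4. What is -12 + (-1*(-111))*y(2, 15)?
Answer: -900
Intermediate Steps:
y(l, x) = -8
-12 + (-1*(-111))*y(2, 15) = -12 - 1*(-111)*(-8) = -12 + 111*(-8) = -12 - 888 = -900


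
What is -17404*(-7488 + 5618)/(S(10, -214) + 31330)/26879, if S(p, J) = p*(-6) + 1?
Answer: 32545480/840533209 ≈ 0.038720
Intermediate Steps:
S(p, J) = 1 - 6*p (S(p, J) = -6*p + 1 = 1 - 6*p)
-17404*(-7488 + 5618)/(S(10, -214) + 31330)/26879 = -17404*(-7488 + 5618)/((1 - 6*10) + 31330)/26879 = -17404*(-1870/((1 - 60) + 31330))*(1/26879) = -17404*(-1870/(-59 + 31330))*(1/26879) = -17404/(31271*(-1/1870))*(1/26879) = -17404/(-31271/1870)*(1/26879) = -17404*(-1870/31271)*(1/26879) = (32545480/31271)*(1/26879) = 32545480/840533209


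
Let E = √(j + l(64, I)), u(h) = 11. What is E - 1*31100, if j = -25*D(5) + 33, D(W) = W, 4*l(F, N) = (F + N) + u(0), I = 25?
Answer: -31100 + I*√67 ≈ -31100.0 + 8.1853*I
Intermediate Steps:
l(F, N) = 11/4 + F/4 + N/4 (l(F, N) = ((F + N) + 11)/4 = (11 + F + N)/4 = 11/4 + F/4 + N/4)
j = -92 (j = -25*5 + 33 = -125 + 33 = -92)
E = I*√67 (E = √(-92 + (11/4 + (¼)*64 + (¼)*25)) = √(-92 + (11/4 + 16 + 25/4)) = √(-92 + 25) = √(-67) = I*√67 ≈ 8.1853*I)
E - 1*31100 = I*√67 - 1*31100 = I*√67 - 31100 = -31100 + I*√67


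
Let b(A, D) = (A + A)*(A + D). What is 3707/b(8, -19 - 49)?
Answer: -3707/960 ≈ -3.8615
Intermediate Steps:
b(A, D) = 2*A*(A + D) (b(A, D) = (2*A)*(A + D) = 2*A*(A + D))
3707/b(8, -19 - 49) = 3707/((2*8*(8 + (-19 - 49)))) = 3707/((2*8*(8 - 68))) = 3707/((2*8*(-60))) = 3707/(-960) = 3707*(-1/960) = -3707/960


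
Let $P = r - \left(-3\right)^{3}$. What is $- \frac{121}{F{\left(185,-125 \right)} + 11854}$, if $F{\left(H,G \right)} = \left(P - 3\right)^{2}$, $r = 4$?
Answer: $- \frac{121}{12638} \approx -0.0095743$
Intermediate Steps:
$P = 31$ ($P = 4 - \left(-3\right)^{3} = 4 - -27 = 4 + 27 = 31$)
$F{\left(H,G \right)} = 784$ ($F{\left(H,G \right)} = \left(31 - 3\right)^{2} = 28^{2} = 784$)
$- \frac{121}{F{\left(185,-125 \right)} + 11854} = - \frac{121}{784 + 11854} = - \frac{121}{12638}$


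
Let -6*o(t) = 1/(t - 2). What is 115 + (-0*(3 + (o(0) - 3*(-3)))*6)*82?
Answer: 115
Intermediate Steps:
o(t) = -1/(6*(-2 + t)) (o(t) = -1/(6*(t - 2)) = -1/(6*(-2 + t)))
115 + (-0*(3 + (o(0) - 3*(-3)))*6)*82 = 115 + (-0*(3 + (-1/(-12 + 6*0) - 3*(-3)))*6)*82 = 115 + (-0*(3 + (-1/(-12 + 0) + 9))*6)*82 = 115 + (-0*(3 + (-1/(-12) + 9))*6)*82 = 115 + (-0*(3 + (-1*(-1/12) + 9))*6)*82 = 115 + (-0*(3 + (1/12 + 9))*6)*82 = 115 + (-0*(3 + 109/12)*6)*82 = 115 + (-0*145/12*6)*82 = 115 + (-4*0*6)*82 = 115 + (0*6)*82 = 115 + 0*82 = 115 + 0 = 115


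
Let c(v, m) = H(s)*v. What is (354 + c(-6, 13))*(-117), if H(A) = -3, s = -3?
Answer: -43524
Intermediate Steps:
c(v, m) = -3*v
(354 + c(-6, 13))*(-117) = (354 - 3*(-6))*(-117) = (354 + 18)*(-117) = 372*(-117) = -43524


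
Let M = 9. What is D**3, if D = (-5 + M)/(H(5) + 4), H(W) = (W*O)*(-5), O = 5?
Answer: -64/1771561 ≈ -3.6126e-5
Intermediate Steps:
H(W) = -25*W (H(W) = (W*5)*(-5) = (5*W)*(-5) = -25*W)
D = -4/121 (D = (-5 + 9)/(-25*5 + 4) = 4/(-125 + 4) = 4/(-121) = 4*(-1/121) = -4/121 ≈ -0.033058)
D**3 = (-4/121)**3 = -64/1771561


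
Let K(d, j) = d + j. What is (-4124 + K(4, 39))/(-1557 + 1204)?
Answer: 4081/353 ≈ 11.561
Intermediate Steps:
(-4124 + K(4, 39))/(-1557 + 1204) = (-4124 + (4 + 39))/(-1557 + 1204) = (-4124 + 43)/(-353) = -4081*(-1/353) = 4081/353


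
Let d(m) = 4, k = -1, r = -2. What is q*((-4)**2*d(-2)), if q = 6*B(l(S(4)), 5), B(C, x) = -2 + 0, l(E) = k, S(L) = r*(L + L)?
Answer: -768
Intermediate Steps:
S(L) = -4*L (S(L) = -2*(L + L) = -4*L)
l(E) = -1
B(C, x) = -2
q = -12 (q = 6*(-2) = -12)
q*((-4)**2*d(-2)) = -12*(-4)**2*4 = -192*4 = -12*64 = -768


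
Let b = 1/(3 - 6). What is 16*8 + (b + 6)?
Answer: 401/3 ≈ 133.67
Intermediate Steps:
b = -1/3 (b = 1/(-3) = -1/3 ≈ -0.33333)
16*8 + (b + 6) = 16*8 + (-1/3 + 6) = 128 + 17/3 = 401/3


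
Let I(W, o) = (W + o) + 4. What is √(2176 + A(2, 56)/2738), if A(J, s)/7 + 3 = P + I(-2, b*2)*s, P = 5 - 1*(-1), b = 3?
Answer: √11922090/74 ≈ 46.660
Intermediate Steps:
I(W, o) = 4 + W + o
P = 6 (P = 5 + 1 = 6)
A(J, s) = 21 + 56*s (A(J, s) = -21 + 7*(6 + (4 - 2 + 3*2)*s) = -21 + 7*(6 + (4 - 2 + 6)*s) = -21 + 7*(6 + 8*s) = -21 + (42 + 56*s) = 21 + 56*s)
√(2176 + A(2, 56)/2738) = √(2176 + (21 + 56*56)/2738) = √(2176 + (21 + 3136)*(1/2738)) = √(2176 + 3157*(1/2738)) = √(2176 + 3157/2738) = √(5961045/2738) = √11922090/74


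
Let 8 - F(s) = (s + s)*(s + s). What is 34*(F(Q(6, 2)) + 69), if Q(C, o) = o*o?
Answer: 442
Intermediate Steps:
Q(C, o) = o²
F(s) = 8 - 4*s² (F(s) = 8 - (s + s)*(s + s) = 8 - 2*s*2*s = 8 - 4*s²)
34*(F(Q(6, 2)) + 69) = 34*((8 - 4*(2²)²) + 69) = 34*((8 - 4*4²) + 69) = 34*((8 - 4*16) + 69) = 34*((8 - 64) + 69) = 34*(-56 + 69) = 34*13 = 442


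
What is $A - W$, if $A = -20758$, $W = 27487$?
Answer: $-48245$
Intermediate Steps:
$A - W = -20758 - 27487 = -48245$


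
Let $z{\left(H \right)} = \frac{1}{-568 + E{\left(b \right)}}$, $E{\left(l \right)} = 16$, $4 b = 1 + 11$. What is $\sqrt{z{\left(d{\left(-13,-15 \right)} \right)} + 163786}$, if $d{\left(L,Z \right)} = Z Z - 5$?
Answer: $\frac{\sqrt{12476562198}}{276} \approx 404.71$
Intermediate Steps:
$b = 3$ ($b = \frac{1 + 11}{4} = \frac{1}{4} \cdot 12 = 3$)
$d{\left(L,Z \right)} = -5 + Z^{2}$ ($d{\left(L,Z \right)} = Z^{2} - 5 = -5 + Z^{2}$)
$z{\left(H \right)} = - \frac{1}{552}$ ($z{\left(H \right)} = \frac{1}{-568 + 16} = \frac{1}{-552} = - \frac{1}{552}$)
$\sqrt{z{\left(d{\left(-13,-15 \right)} \right)} + 163786} = \sqrt{- \frac{1}{552} + 163786} = \sqrt{\frac{90409871}{552}} = \frac{\sqrt{12476562198}}{276}$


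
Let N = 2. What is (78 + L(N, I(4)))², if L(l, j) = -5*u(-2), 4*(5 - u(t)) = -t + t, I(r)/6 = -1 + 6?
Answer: 2809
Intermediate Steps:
I(r) = 30 (I(r) = 6*(-1 + 6) = 6*5 = 30)
u(t) = 5 (u(t) = 5 - (-t + t)/4 = 5 - ¼*0 = 5 + 0 = 5)
L(l, j) = -25 (L(l, j) = -5*5 = -25)
(78 + L(N, I(4)))² = (78 - 25)² = 53² = 2809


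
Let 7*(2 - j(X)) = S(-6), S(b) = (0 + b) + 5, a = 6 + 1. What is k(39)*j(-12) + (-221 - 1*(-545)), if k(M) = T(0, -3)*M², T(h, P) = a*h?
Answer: 324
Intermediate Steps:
a = 7
S(b) = 5 + b (S(b) = b + 5 = 5 + b)
T(h, P) = 7*h
j(X) = 15/7 (j(X) = 2 - (5 - 6)/7 = 2 - ⅐*(-1) = 2 + ⅐ = 15/7)
k(M) = 0 (k(M) = (7*0)*M² = 0*M² = 0)
k(39)*j(-12) + (-221 - 1*(-545)) = 0*(15/7) + (-221 - 1*(-545)) = 0 + (-221 + 545) = 0 + 324 = 324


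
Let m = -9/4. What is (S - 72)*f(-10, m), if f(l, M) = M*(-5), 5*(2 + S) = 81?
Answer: -2601/4 ≈ -650.25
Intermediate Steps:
S = 71/5 (S = -2 + (⅕)*81 = -2 + 81/5 = 71/5 ≈ 14.200)
m = -9/4 (m = -9*¼ = -9/4 ≈ -2.2500)
f(l, M) = -5*M
(S - 72)*f(-10, m) = (71/5 - 72)*(-5*(-9/4)) = -289/5*45/4 = -2601/4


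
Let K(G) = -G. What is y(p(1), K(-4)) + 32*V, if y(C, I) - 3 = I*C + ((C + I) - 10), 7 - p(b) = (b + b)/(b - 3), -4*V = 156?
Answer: -1211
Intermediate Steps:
V = -39 (V = -¼*156 = -39)
p(b) = 7 - 2*b/(-3 + b) (p(b) = 7 - (b + b)/(b - 3) = 7 - 2*b/(-3 + b))
y(C, I) = -7 + C + I + C*I (y(C, I) = 3 + (I*C + ((C + I) - 10)) = 3 + (C*I + (-10 + C + I)) = 3 + (-10 + C + I + C*I) = -7 + C + I + C*I)
y(p(1), K(-4)) + 32*V = (-7 + (-21 + 5*1)/(-3 + 1) - 1*(-4) + ((-21 + 5*1)/(-3 + 1))*(-1*(-4))) + 32*(-39) = (-7 + (-21 + 5)/(-2) + 4 + ((-21 + 5)/(-2))*4) - 1248 = (-7 - ½*(-16) + 4 - ½*(-16)*4) - 1248 = (-7 + 8 + 4 + 8*4) - 1248 = (-7 + 8 + 4 + 32) - 1248 = 37 - 1248 = -1211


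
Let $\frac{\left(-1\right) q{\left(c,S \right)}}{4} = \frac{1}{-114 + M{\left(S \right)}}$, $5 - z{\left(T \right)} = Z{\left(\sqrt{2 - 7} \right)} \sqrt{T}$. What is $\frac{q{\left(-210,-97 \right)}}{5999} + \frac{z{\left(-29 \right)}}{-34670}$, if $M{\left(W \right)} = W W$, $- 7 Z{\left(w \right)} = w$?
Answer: $- \frac{55788441}{386644728470} + \frac{\sqrt{145}}{242690} \approx -9.4672 \cdot 10^{-5}$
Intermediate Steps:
$Z{\left(w \right)} = - \frac{w}{7}$
$M{\left(W \right)} = W^{2}$
$z{\left(T \right)} = 5 + \frac{i \sqrt{5} \sqrt{T}}{7}$ ($z{\left(T \right)} = 5 - - \frac{\sqrt{2 - 7}}{7} \sqrt{T} = 5 - - \frac{\sqrt{-5}}{7} \sqrt{T} = 5 - - \frac{i \sqrt{5}}{7} \sqrt{T} = 5 - - \frac{i \sqrt{5} \sqrt{T}}{7} = 5 + \frac{i \sqrt{5} \sqrt{T}}{7}$)
$q{\left(c,S \right)} = - \frac{4}{-114 + S^{2}}$
$\frac{q{\left(-210,-97 \right)}}{5999} + \frac{z{\left(-29 \right)}}{-34670} = \frac{\left(-4\right) \frac{1}{-114 + \left(-97\right)^{2}}}{5999} + \frac{5 + \frac{i \sqrt{5} \sqrt{-29}}{7}}{-34670} = - \frac{4}{-114 + 9409} \cdot \frac{1}{5999} + \left(5 + \frac{i \sqrt{5} i \sqrt{29}}{7}\right) \left(- \frac{1}{34670}\right) = - \frac{4}{9295} \cdot \frac{1}{5999} + \left(5 - \frac{\sqrt{145}}{7}\right) \left(- \frac{1}{34670}\right) = \left(-4\right) \frac{1}{9295} \cdot \frac{1}{5999} - \left(\frac{1}{6934} - \frac{\sqrt{145}}{242690}\right) = \left(- \frac{4}{9295}\right) \frac{1}{5999} - \left(\frac{1}{6934} - \frac{\sqrt{145}}{242690}\right) = - \frac{4}{55760705} - \left(\frac{1}{6934} - \frac{\sqrt{145}}{242690}\right) = - \frac{55788441}{386644728470} + \frac{\sqrt{145}}{242690}$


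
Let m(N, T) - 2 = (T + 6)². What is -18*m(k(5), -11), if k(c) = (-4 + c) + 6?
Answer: -486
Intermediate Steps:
k(c) = 2 + c
m(N, T) = 2 + (6 + T)² (m(N, T) = 2 + (T + 6)² = 2 + (6 + T)²)
-18*m(k(5), -11) = -18*(2 + (6 - 11)²) = -18*(2 + (-5)²) = -18*(2 + 25) = -18*27 = -486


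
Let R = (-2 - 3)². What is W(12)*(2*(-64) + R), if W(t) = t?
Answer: -1236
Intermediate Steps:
R = 25 (R = (-5)² = 25)
W(12)*(2*(-64) + R) = 12*(2*(-64) + 25) = 12*(-128 + 25) = 12*(-103) = -1236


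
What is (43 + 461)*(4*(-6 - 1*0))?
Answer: -12096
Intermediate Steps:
(43 + 461)*(4*(-6 - 1*0)) = 504*(4*(-6 + 0)) = 504*(4*(-6)) = 504*(-24) = -12096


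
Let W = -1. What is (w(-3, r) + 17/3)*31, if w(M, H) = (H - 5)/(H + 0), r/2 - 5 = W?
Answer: 4495/24 ≈ 187.29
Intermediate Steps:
r = 8 (r = 10 + 2*(-1) = 10 - 2 = 8)
w(M, H) = (-5 + H)/H
(w(-3, r) + 17/3)*31 = ((-5 + 8)/8 + 17/3)*31 = ((⅛)*3 + 17*(⅓))*31 = (3/8 + 17/3)*31 = (145/24)*31 = 4495/24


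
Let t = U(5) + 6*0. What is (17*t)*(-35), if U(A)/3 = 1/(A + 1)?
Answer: -595/2 ≈ -297.50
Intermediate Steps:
U(A) = 3/(1 + A) (U(A) = 3/(A + 1) = 3/(1 + A))
t = ½ (t = 3/(1 + 5) + 6*0 = 3/6 + 0 = 3*(⅙) + 0 = ½ + 0 = ½ ≈ 0.50000)
(17*t)*(-35) = (17*(½))*(-35) = (17/2)*(-35) = -595/2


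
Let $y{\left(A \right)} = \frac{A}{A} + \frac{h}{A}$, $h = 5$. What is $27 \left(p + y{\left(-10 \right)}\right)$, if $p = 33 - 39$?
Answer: $- \frac{297}{2} \approx -148.5$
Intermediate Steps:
$y{\left(A \right)} = 1 + \frac{5}{A}$ ($y{\left(A \right)} = \frac{A}{A} + \frac{5}{A} = 1 + \frac{5}{A}$)
$p = -6$ ($p = 33 - 39 = -6$)
$27 \left(p + y{\left(-10 \right)}\right) = 27 \left(-6 + \frac{5 - 10}{-10}\right) = 27 \left(-6 - - \frac{1}{2}\right) = 27 \left(-6 + \frac{1}{2}\right) = 27 \left(- \frac{11}{2}\right) = - \frac{297}{2}$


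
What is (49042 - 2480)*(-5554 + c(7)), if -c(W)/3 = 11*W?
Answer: -269361170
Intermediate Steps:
c(W) = -33*W
(49042 - 2480)*(-5554 + c(7)) = (49042 - 2480)*(-5554 - 33*7) = 46562*(-5554 - 231) = 46562*(-5785) = -269361170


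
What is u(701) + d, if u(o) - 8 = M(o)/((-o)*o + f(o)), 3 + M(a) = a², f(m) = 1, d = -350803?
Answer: -86190577199/245700 ≈ -3.5080e+5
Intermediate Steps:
M(a) = -3 + a²
u(o) = 8 + (-3 + o²)/(1 - o²) (u(o) = 8 + (-3 + o²)/((-o)*o + 1) = 8 + (-3 + o²)/(-o² + 1) = 8 + (-3 + o²)/(1 - o²))
u(701) + d = (-5 + 7*701²)/(-1 + 701²) - 350803 = (-5 + 7*491401)/(-1 + 491401) - 350803 = (-5 + 3439807)/491400 - 350803 = (1/491400)*3439802 - 350803 = 1719901/245700 - 350803 = -86190577199/245700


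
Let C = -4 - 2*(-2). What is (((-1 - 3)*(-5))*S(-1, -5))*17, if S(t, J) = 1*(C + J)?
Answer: -1700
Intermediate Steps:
C = 0 (C = -4 + 4 = 0)
S(t, J) = J (S(t, J) = 1*(0 + J) = 1*J = J)
(((-1 - 3)*(-5))*S(-1, -5))*17 = (((-1 - 3)*(-5))*(-5))*17 = (-4*(-5)*(-5))*17 = (20*(-5))*17 = -100*17 = -1700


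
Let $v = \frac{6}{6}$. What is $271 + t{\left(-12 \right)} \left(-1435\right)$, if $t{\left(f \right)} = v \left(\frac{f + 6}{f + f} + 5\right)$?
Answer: $- \frac{29051}{4} \approx -7262.8$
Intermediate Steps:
$v = 1$ ($v = 6 \cdot \frac{1}{6} = 1$)
$t{\left(f \right)} = 5 + \frac{6 + f}{2 f}$ ($t{\left(f \right)} = 1 \left(\frac{f + 6}{f + f} + 5\right) = 1 \left(\frac{6 + f}{2 f} + 5\right) = 1 \left(5 + \frac{6 + f}{2 f}\right) = 5 + \frac{6 + f}{2 f}$)
$271 + t{\left(-12 \right)} \left(-1435\right) = 271 + \left(\frac{11}{2} + \frac{3}{-12}\right) \left(-1435\right) = 271 + \left(\frac{11}{2} + 3 \left(- \frac{1}{12}\right)\right) \left(-1435\right) = 271 + \left(\frac{11}{2} - \frac{1}{4}\right) \left(-1435\right) = 271 + \frac{21}{4} \left(-1435\right) = 271 - \frac{30135}{4} = - \frac{29051}{4}$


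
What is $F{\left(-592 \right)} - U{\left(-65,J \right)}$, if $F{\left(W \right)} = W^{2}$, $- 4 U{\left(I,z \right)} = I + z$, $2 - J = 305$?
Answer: $350372$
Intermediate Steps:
$J = -303$ ($J = 2 - 305 = -303$)
$U{\left(I,z \right)} = - \frac{I}{4} - \frac{z}{4}$ ($U{\left(I,z \right)} = - \frac{I + z}{4} = - \frac{I}{4} - \frac{z}{4}$)
$F{\left(-592 \right)} - U{\left(-65,J \right)} = \left(-592\right)^{2} - \left(\left(- \frac{1}{4}\right) \left(-65\right) - - \frac{303}{4}\right) = 350464 - \left(\frac{65}{4} + \frac{303}{4}\right) = 350464 - 92 = 350372$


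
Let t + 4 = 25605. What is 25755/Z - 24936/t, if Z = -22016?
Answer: -1208344731/563631616 ≈ -2.1439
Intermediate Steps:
t = 25601 (t = -4 + 25605 = 25601)
25755/Z - 24936/t = 25755/(-22016) - 24936/25601 = 25755*(-1/22016) - 24936*1/25601 = -25755/22016 - 24936/25601 = -1208344731/563631616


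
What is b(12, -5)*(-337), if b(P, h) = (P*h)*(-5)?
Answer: -101100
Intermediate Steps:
b(P, h) = -5*P*h
b(12, -5)*(-337) = -5*12*(-5)*(-337) = 300*(-337) = -101100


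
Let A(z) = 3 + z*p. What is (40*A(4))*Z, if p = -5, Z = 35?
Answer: -23800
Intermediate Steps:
A(z) = 3 - 5*z (A(z) = 3 + z*(-5) = 3 - 5*z)
(40*A(4))*Z = (40*(3 - 5*4))*35 = (40*(3 - 20))*35 = (40*(-17))*35 = -680*35 = -23800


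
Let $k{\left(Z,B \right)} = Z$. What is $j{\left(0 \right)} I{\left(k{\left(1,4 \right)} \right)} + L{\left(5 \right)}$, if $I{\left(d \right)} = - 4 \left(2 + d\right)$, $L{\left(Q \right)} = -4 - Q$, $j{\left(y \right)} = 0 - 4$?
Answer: $39$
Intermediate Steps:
$j{\left(y \right)} = -4$
$I{\left(d \right)} = -8 - 4 d$
$j{\left(0 \right)} I{\left(k{\left(1,4 \right)} \right)} + L{\left(5 \right)} = - 4 \left(-8 - 4\right) - 9 = \left(-4\right) \left(-12\right) - 9 = 48 - 9 = 39$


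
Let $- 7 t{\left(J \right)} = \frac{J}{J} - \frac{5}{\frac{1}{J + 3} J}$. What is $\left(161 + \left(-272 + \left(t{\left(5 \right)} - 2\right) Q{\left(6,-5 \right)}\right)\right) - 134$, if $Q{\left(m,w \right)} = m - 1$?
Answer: $-250$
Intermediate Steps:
$Q{\left(m,w \right)} = -1 + m$
$t{\left(J \right)} = - \frac{1}{7} + \frac{5 \left(3 + J\right)}{7 J}$ ($t{\left(J \right)} = - \frac{\frac{J}{J} - \frac{5}{\frac{1}{J + 3} J}}{7} = - \frac{1 - \frac{5}{\frac{1}{3 + J} J}}{7} = - \frac{1 - \frac{5}{J \frac{1}{3 + J}}}{7} = - \frac{1 - 5 \frac{3 + J}{J}}{7} = - \frac{1 - \frac{5 \left(3 + J\right)}{J}}{7} = - \frac{1}{7} + \frac{5 \left(3 + J\right)}{7 J}$)
$\left(161 + \left(-272 + \left(t{\left(5 \right)} - 2\right) Q{\left(6,-5 \right)}\right)\right) - 134 = \left(161 - \left(272 - \left(\frac{15 + 4 \cdot 5}{7 \cdot 5} - 2\right) \left(-1 + 6\right)\right)\right) - 134 = \left(161 - \left(272 - \left(\frac{1}{7} \cdot \frac{1}{5} \left(15 + 20\right) - 2\right) 5\right)\right) - 134 = \left(161 - \left(272 - \left(\frac{1}{7} \cdot \frac{1}{5} \cdot 35 - 2\right) 5\right)\right) - 134 = \left(161 - \left(272 - \left(1 - 2\right) 5\right)\right) - 134 = \left(161 - 277\right) - 134 = -116 - 134 = -250$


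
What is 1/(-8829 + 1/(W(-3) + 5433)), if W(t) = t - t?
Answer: -5433/47967956 ≈ -0.00011326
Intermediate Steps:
W(t) = 0
1/(-8829 + 1/(W(-3) + 5433)) = 1/(-8829 + 1/(0 + 5433)) = 1/(-8829 + 1/5433) = 1/(-47967956/5433) = -5433/47967956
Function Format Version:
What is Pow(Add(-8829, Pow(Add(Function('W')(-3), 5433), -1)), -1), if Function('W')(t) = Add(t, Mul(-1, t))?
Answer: Rational(-5433, 47967956) ≈ -0.00011326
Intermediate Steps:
Function('W')(t) = 0
Pow(Add(-8829, Pow(Add(Function('W')(-3), 5433), -1)), -1) = Pow(Add(-8829, Pow(Add(0, 5433), -1)), -1) = Pow(Add(-8829, Pow(5433, -1)), -1) = Pow(Add(-8829, Rational(1, 5433)), -1) = Pow(Rational(-47967956, 5433), -1) = Rational(-5433, 47967956)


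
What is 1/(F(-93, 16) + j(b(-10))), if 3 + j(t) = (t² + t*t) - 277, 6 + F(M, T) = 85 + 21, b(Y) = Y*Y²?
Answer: 1/1999820 ≈ 5.0004e-7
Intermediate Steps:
b(Y) = Y³
F(M, T) = 100 (F(M, T) = -6 + (85 + 21) = -6 + 106 = 100)
j(t) = -280 + 2*t² (j(t) = -3 + ((t² + t*t) - 277) = -3 + ((t² + t²) - 277) = -3 + (2*t² - 277) = -3 + (-277 + 2*t²) = -280 + 2*t²)
1/(F(-93, 16) + j(b(-10))) = 1/(100 + (-280 + 2*((-10)³)²)) = 1/(100 + (-280 + 2*(-1000)²)) = 1/(100 + (-280 + 2*1000000)) = 1/(100 + (-280 + 2000000)) = 1/(100 + 1999720) = 1/1999820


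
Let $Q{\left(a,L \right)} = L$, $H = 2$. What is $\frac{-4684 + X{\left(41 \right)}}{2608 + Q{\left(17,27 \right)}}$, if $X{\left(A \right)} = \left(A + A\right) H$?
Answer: $- \frac{904}{527} \approx -1.7154$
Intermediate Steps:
$X{\left(A \right)} = 4 A$ ($X{\left(A \right)} = \left(A + A\right) 2 = 2 A 2 = 4 A$)
$\frac{-4684 + X{\left(41 \right)}}{2608 + Q{\left(17,27 \right)}} = \frac{-4684 + 4 \cdot 41}{2608 + 27} = \frac{-4684 + 164}{2635} = \left(-4520\right) \frac{1}{2635} = - \frac{904}{527}$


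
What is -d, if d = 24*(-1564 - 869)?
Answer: 58392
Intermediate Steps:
d = -58392 (d = 24*(-2433) = -58392)
-d = -1*(-58392) = 58392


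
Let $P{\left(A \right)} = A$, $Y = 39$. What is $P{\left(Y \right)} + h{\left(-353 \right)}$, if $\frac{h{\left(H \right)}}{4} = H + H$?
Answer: $-2785$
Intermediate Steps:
$h{\left(H \right)} = 8 H$ ($h{\left(H \right)} = 4 \left(H + H\right) = 4 \cdot 2 H = 8 H$)
$P{\left(Y \right)} + h{\left(-353 \right)} = 39 + 8 \left(-353\right) = 39 - 2824 = -2785$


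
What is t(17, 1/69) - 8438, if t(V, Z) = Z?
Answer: -582221/69 ≈ -8438.0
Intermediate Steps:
t(17, 1/69) - 8438 = 1/69 - 8438 = -582221/69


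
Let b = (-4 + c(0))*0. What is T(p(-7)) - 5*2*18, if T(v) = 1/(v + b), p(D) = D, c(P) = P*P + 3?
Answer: -1261/7 ≈ -180.14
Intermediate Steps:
c(P) = 3 + P**2 (c(P) = P**2 + 3 = 3 + P**2)
b = 0 (b = (-4 + (3 + 0**2))*0 = (-4 + (3 + 0))*0 = (-4 + 3)*0 = -1*0 = 0)
T(v) = 1/v (T(v) = 1/(v + 0) = 1/v)
T(p(-7)) - 5*2*18 = 1/(-7) - 5*2*18 = -1/7 - 10*18 = -1/7 - 180 = -1261/7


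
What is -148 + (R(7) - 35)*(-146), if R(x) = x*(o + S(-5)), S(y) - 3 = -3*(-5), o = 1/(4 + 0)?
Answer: -27379/2 ≈ -13690.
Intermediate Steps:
o = ¼ (o = 1/4 = ¼ ≈ 0.25000)
S(y) = 18 (S(y) = 3 - 3*(-5) = 3 + 15 = 18)
R(x) = 73*x/4 (R(x) = x*(¼ + 18) = x*(73/4) = 73*x/4)
-148 + (R(7) - 35)*(-146) = -148 + ((73/4)*7 - 35)*(-146) = -148 + (511/4 - 35)*(-146) = -148 + (371/4)*(-146) = -148 - 27083/2 = -27379/2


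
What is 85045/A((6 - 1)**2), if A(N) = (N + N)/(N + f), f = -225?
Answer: -340180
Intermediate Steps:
A(N) = 2*N/(-225 + N) (A(N) = (N + N)/(N - 225) = (2*N)/(-225 + N) = 2*N/(-225 + N))
85045/A((6 - 1)**2) = 85045/((2*(6 - 1)**2/(-225 + (6 - 1)**2))) = 85045/((2*5**2/(-225 + 5**2))) = 85045/((2*25/(-225 + 25))) = 85045/((2*25/(-200))) = 85045/((2*25*(-1/200))) = 85045/(-1/4) = 85045*(-4) = -340180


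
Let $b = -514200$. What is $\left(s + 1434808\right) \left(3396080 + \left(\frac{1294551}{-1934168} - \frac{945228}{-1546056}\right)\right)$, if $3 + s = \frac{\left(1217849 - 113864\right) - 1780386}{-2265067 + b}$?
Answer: $\frac{210920754541652848001549153654}{43286099800666083} \approx 4.8727 \cdot 10^{12}$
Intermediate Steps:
$s = - \frac{7661400}{2779267}$ ($s = -3 + \frac{\left(1217849 - 113864\right) - 1780386}{-2265067 - 514200} = -3 + \frac{\left(1217849 - 113864\right) - 1780386}{-2779267} = -3 + \left(1103985 - 1780386\right) \left(- \frac{1}{2779267}\right) = -3 - - \frac{676401}{2779267} = -3 + \frac{676401}{2779267} = - \frac{7661400}{2779267} \approx -2.7566$)
$\left(s + 1434808\right) \left(3396080 + \left(\frac{1294551}{-1934168} - \frac{945228}{-1546056}\right)\right) = \left(- \frac{7661400}{2779267} + 1434808\right) \left(3396080 + \left(\frac{1294551}{-1934168} - \frac{945228}{-1546056}\right)\right) = \frac{3987706864336 \left(3396080 + \left(1294551 \left(- \frac{1}{1934168}\right) - - \frac{78769}{128838}\right)\right)}{2779267} = \frac{3987706864336 \left(3396080 + \left(- \frac{1294551}{1934168} + \frac{78769}{128838}\right)\right)}{2779267} = \frac{3987706864336 \left(3396080 - \frac{7217441273}{124597168392}\right)}{2779267} = \frac{3987706864336}{2779267} \cdot \frac{423141944415262087}{124597168392} = \frac{210920754541652848001549153654}{43286099800666083}$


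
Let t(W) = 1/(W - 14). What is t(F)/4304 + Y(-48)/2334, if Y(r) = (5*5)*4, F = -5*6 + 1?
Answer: 9252433/215979024 ≈ 0.042840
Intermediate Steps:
F = -29 (F = -30 + 1 = -29)
t(W) = 1/(-14 + W)
Y(r) = 100 (Y(r) = 25*4 = 100)
t(F)/4304 + Y(-48)/2334 = 1/(-14 - 29*4304) + 100/2334 = (1/4304)/(-43) + 100*(1/2334) = -1/43*1/4304 + 50/1167 = -1/185072 + 50/1167 = 9252433/215979024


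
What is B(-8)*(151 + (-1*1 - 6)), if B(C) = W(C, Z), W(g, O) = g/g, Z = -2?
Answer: 144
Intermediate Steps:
W(g, O) = 1
B(C) = 1
B(-8)*(151 + (-1*1 - 6)) = 1*(151 + (-1*1 - 6)) = 1*(151 + (-1 - 6)) = 1*(151 - 7) = 1*144 = 144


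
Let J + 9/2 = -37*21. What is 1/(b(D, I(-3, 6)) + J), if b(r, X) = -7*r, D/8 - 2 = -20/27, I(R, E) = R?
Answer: -54/46009 ≈ -0.0011737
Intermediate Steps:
J = -1563/2 (J = -9/2 - 37*21 = -9/2 - 777 = -1563/2 ≈ -781.50)
D = 272/27 (D = 16 + 8*(-20/27) = 16 - 160/27 = 272/27 ≈ 10.074)
1/(b(D, I(-3, 6)) + J) = 1/(-7*272/27 - 1563/2) = 1/(-1904/27 - 1563/2) = 1/(-46009/54) = -54/46009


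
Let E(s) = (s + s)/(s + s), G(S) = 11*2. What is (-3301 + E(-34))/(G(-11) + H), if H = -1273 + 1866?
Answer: -220/41 ≈ -5.3659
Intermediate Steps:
G(S) = 22
E(s) = 1 (E(s) = (2*s)/((2*s)) = (2*s)*(1/(2*s)) = 1)
H = 593
(-3301 + E(-34))/(G(-11) + H) = (-3301 + 1)/(22 + 593) = -3300/615 = -3300*1/615 = -220/41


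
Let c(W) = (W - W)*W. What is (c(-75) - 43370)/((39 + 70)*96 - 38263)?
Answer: 43370/27799 ≈ 1.5601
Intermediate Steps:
c(W) = 0 (c(W) = 0*W = 0)
(c(-75) - 43370)/((39 + 70)*96 - 38263) = (0 - 43370)/((39 + 70)*96 - 38263) = -43370/(109*96 - 38263) = -43370/(10464 - 38263) = -43370/(-27799) = -43370*(-1/27799) = 43370/27799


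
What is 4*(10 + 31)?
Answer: 164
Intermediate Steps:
4*(10 + 31) = 4*41 = 164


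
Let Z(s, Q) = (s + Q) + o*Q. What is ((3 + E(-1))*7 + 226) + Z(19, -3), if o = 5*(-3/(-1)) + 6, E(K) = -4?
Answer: 172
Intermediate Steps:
o = 21 (o = 5*(-3*(-1)) + 6 = 5*3 + 6 = 15 + 6 = 21)
Z(s, Q) = s + 22*Q (Z(s, Q) = (s + Q) + 21*Q = (Q + s) + 21*Q = s + 22*Q)
((3 + E(-1))*7 + 226) + Z(19, -3) = ((3 - 4)*7 + 226) + (19 + 22*(-3)) = (-1*7 + 226) + (19 - 66) = (-7 + 226) - 47 = 219 - 47 = 172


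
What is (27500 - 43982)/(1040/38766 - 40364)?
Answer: 12287331/30091342 ≈ 0.40833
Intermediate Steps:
(27500 - 43982)/(1040/38766 - 40364) = -16482/(1040*(1/38766) - 40364) = -16482/(40/1491 - 40364) = -16482/(-60182684/1491) = -16482*(-1491/60182684) = 12287331/30091342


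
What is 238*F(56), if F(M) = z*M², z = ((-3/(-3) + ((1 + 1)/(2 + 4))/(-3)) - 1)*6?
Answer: -1492736/3 ≈ -4.9758e+5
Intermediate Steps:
z = -⅔ (z = ((-3*(-⅓) + (2/6)*(-⅓)) - 1)*6 = ((1 + (2*(⅙))*(-⅓)) - 1)*6 = ((1 + (⅓)*(-⅓)) - 1)*6 = ((1 - ⅑) - 1)*6 = (8/9 - 1)*6 = -⅑*6 = -⅔ ≈ -0.66667)
F(M) = -2*M²/3
238*F(56) = 238*(-⅔*56²) = 238*(-⅔*3136) = 238*(-6272/3) = -1492736/3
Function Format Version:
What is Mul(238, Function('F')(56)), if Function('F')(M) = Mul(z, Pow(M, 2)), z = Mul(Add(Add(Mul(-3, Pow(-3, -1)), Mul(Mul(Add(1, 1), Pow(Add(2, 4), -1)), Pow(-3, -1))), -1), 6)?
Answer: Rational(-1492736, 3) ≈ -4.9758e+5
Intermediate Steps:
z = Rational(-2, 3) (z = Mul(Add(Add(Mul(-3, Rational(-1, 3)), Mul(Mul(2, Pow(6, -1)), Rational(-1, 3))), -1), 6) = Mul(Add(Add(1, Mul(Mul(2, Rational(1, 6)), Rational(-1, 3))), -1), 6) = Mul(Add(Add(1, Mul(Rational(1, 3), Rational(-1, 3))), -1), 6) = Mul(Add(Add(1, Rational(-1, 9)), -1), 6) = Mul(Add(Rational(8, 9), -1), 6) = Mul(Rational(-1, 9), 6) = Rational(-2, 3) ≈ -0.66667)
Function('F')(M) = Mul(Rational(-2, 3), Pow(M, 2))
Mul(238, Function('F')(56)) = Mul(238, Mul(Rational(-2, 3), Pow(56, 2))) = Mul(238, Mul(Rational(-2, 3), 3136)) = Mul(238, Rational(-6272, 3)) = Rational(-1492736, 3)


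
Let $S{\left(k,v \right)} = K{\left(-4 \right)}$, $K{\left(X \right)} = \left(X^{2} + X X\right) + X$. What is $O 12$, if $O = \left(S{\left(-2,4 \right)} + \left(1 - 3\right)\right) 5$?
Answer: $1560$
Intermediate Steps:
$K{\left(X \right)} = X + 2 X^{2}$ ($K{\left(X \right)} = \left(X^{2} + X^{2}\right) + X = 2 X^{2} + X = X + 2 X^{2}$)
$S{\left(k,v \right)} = 28$ ($S{\left(k,v \right)} = - 4 \left(1 + 2 \left(-4\right)\right) = - 4 \left(1 - 8\right) = \left(-4\right) \left(-7\right) = 28$)
$O = 130$ ($O = \left(28 + \left(1 - 3\right)\right) 5 = \left(28 - 2\right) 5 = 26 \cdot 5 = 130$)
$O 12 = 130 \cdot 12 = 1560$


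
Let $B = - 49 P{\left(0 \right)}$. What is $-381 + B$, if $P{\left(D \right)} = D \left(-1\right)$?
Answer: $-381$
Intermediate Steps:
$P{\left(D \right)} = - D$
$B = 0$ ($B = - 49 \left(\left(-1\right) 0\right) = \left(-49\right) 0 = 0$)
$-381 + B = -381 + 0 = -381$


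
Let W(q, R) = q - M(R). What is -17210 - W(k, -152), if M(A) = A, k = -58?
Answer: -17304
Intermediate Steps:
W(q, R) = q - R
-17210 - W(k, -152) = -17210 - (-58 - 1*(-152)) = -17210 - (-58 + 152) = -17210 - 1*94 = -17210 - 94 = -17304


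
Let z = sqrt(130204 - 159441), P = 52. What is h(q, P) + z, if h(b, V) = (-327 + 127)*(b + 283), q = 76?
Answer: -71800 + 13*I*sqrt(173) ≈ -71800.0 + 170.99*I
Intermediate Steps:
h(b, V) = -56600 - 200*b (h(b, V) = -200*(283 + b) = -56600 - 200*b)
z = 13*I*sqrt(173) (z = sqrt(-29237) = 13*I*sqrt(173) ≈ 170.99*I)
h(q, P) + z = (-56600 - 200*76) + 13*I*sqrt(173) = (-56600 - 15200) + 13*I*sqrt(173) = -71800 + 13*I*sqrt(173)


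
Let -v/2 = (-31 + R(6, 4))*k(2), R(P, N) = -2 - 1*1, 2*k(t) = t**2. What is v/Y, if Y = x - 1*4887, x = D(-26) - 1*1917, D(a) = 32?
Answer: -34/1693 ≈ -0.020083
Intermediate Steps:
k(t) = t**2/2
R(P, N) = -3 (R(P, N) = -2 - 1 = -3)
x = -1885 (x = 32 - 1*1917 = 32 - 1917 = -1885)
Y = -6772 (Y = -1885 - 1*4887 = -1885 - 4887 = -6772)
v = 136 (v = -2*(-31 - 3)*(1/2)*2**2 = -(-68)*(1/2)*4 = -(-68)*2 = -2*(-68) = 136)
v/Y = 136/(-6772) = 136*(-1/6772) = -34/1693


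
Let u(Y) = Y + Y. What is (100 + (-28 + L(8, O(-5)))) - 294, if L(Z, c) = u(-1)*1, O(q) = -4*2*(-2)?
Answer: -224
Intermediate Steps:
u(Y) = 2*Y
O(q) = 16 (O(q) = -8*(-2) = 16)
L(Z, c) = -2 (L(Z, c) = (2*(-1))*1 = -2*1 = -2)
(100 + (-28 + L(8, O(-5)))) - 294 = (100 + (-28 - 2)) - 294 = (100 - 30) - 294 = 70 - 294 = -224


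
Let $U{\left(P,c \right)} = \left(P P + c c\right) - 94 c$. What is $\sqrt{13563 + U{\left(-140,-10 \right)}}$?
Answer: $\sqrt{34203} \approx 184.94$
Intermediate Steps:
$U{\left(P,c \right)} = P^{2} + c^{2} - 94 c$ ($U{\left(P,c \right)} = \left(P^{2} + c^{2}\right) - 94 c = P^{2} + c^{2} - 94 c$)
$\sqrt{13563 + U{\left(-140,-10 \right)}} = \sqrt{13563 + \left(\left(-140\right)^{2} + \left(-10\right)^{2} - -940\right)} = \sqrt{13563 + \left(19600 + 100 + 940\right)} = \sqrt{13563 + 20640} = \sqrt{34203}$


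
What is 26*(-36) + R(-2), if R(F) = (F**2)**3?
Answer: -872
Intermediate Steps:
R(F) = F**6
26*(-36) + R(-2) = 26*(-36) + (-2)**6 = -936 + 64 = -872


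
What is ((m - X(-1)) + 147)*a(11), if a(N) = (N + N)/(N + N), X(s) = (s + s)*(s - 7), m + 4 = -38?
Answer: 89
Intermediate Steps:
m = -42 (m = -4 - 38 = -42)
X(s) = 2*s*(-7 + s) (X(s) = (2*s)*(-7 + s) = 2*s*(-7 + s))
a(N) = 1 (a(N) = (2*N)/((2*N)) = (2*N)*(1/(2*N)) = 1)
((m - X(-1)) + 147)*a(11) = ((-42 - 2*(-1)*(-7 - 1)) + 147)*1 = ((-42 - 2*(-1)*(-8)) + 147)*1 = ((-42 - 1*16) + 147)*1 = ((-42 - 16) + 147)*1 = (-58 + 147)*1 = 89*1 = 89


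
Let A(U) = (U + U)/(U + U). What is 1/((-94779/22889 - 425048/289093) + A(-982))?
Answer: -6617049677/30511819442 ≈ -0.21687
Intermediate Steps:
A(U) = 1 (A(U) = (2*U)/((2*U)) = (2*U)*(1/(2*U)) = 1)
1/((-94779/22889 - 425048/289093) + A(-982)) = 1/((-94779/22889 - 425048/289093) + 1) = 1/(-37128869119/6617049677 + 1) = 1/(-30511819442/6617049677) = -6617049677/30511819442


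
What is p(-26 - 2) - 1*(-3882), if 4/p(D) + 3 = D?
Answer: 120338/31 ≈ 3881.9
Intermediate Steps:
p(D) = 4/(-3 + D)
p(-26 - 2) - 1*(-3882) = 4/(-3 + (-26 - 2)) - 1*(-3882) = 4/(-3 - 28) + 3882 = 4/(-31) + 3882 = 4*(-1/31) + 3882 = -4/31 + 3882 = 120338/31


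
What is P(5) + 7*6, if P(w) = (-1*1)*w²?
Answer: 17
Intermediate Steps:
P(w) = -w²
P(5) + 7*6 = -1*5² + 7*6 = -1*25 + 42 = -25 + 42 = 17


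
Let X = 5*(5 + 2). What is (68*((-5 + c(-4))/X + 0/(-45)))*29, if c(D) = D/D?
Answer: -7888/35 ≈ -225.37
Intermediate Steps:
X = 35 (X = 5*7 = 35)
c(D) = 1
(68*((-5 + c(-4))/X + 0/(-45)))*29 = (68*((-5 + 1)/35 + 0/(-45)))*29 = (68*(-4*1/35 + 0*(-1/45)))*29 = (68*(-4/35 + 0))*29 = (68*(-4/35))*29 = -272/35*29 = -7888/35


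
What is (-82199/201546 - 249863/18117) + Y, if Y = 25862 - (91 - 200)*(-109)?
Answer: 5666499943529/405712098 ≈ 13967.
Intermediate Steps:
Y = 13981 (Y = 25862 - (-109)*(-109) = 25862 - 1*11881 = 25862 - 11881 = 13981)
(-82199/201546 - 249863/18117) + Y = (-82199/201546 - 249863/18117) + 13981 = -5760898609/405712098 + 13981 = 5666499943529/405712098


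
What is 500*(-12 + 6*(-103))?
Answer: -315000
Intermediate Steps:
500*(-12 + 6*(-103)) = 500*(-12 - 618) = 500*(-630) = -315000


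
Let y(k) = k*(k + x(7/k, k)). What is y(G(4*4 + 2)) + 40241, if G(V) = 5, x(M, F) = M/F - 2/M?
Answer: 1409109/35 ≈ 40260.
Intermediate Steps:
x(M, F) = -2/M + M/F
y(k) = k*(7/k**2 + 5*k/7) (y(k) = k*(k + (-2*k/7 + (7/k)/k)) = k*(k + (-2*k/7 + 7/k**2)) = k*(k + (7/k**2 - 2*k/7)) = k*(7/k**2 + 5*k/7))
y(G(4*4 + 2)) + 40241 = (1/7)*(49 + 5*5**3)/5 + 40241 = (1/7)*(1/5)*(49 + 5*125) + 40241 = (1/7)*(1/5)*(49 + 625) + 40241 = (1/7)*(1/5)*674 + 40241 = 674/35 + 40241 = 1409109/35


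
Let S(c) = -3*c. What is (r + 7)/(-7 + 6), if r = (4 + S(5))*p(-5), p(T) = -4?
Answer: -51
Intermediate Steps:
r = 44 (r = (4 - 3*5)*(-4) = (4 - 15)*(-4) = -11*(-4) = 44)
(r + 7)/(-7 + 6) = (44 + 7)/(-7 + 6) = 51/(-1) = 51*(-1) = -51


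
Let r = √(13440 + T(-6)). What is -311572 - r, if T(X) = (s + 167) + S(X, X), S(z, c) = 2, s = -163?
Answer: -311572 - 9*√166 ≈ -3.1169e+5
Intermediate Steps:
T(X) = 6 (T(X) = (-163 + 167) + 2 = 4 + 2 = 6)
r = 9*√166 (r = √(13440 + 6) = √13446 = 9*√166 ≈ 115.96)
-311572 - r = -311572 - 9*√166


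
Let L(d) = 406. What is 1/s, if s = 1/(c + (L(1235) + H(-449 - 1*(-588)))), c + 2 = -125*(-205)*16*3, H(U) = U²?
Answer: 1249725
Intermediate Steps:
c = 1229998 (c = -2 - 125*(-205)*16*3 = -2 - (-25625)*48 = -2 - 1*(-1230000) = -2 + 1230000 = 1229998)
s = 1/1249725 (s = 1/(1229998 + (406 + (-449 - 1*(-588))²)) = 1/(1229998 + (406 + (-449 + 588)²)) = 1/(1229998 + (406 + 139²)) = 1/(1229998 + (406 + 19321)) = 1/(1229998 + 19727) = 1/1249725 ≈ 8.0018e-7)
1/s = 1/(1/1249725) = 1249725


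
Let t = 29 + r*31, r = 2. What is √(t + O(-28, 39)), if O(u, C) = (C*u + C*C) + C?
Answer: √559 ≈ 23.643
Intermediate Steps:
O(u, C) = C + C² + C*u (O(u, C) = (C*u + C²) + C = (C² + C*u) + C = C + C² + C*u)
t = 91 (t = 29 + 2*31 = 29 + 62 = 91)
√(t + O(-28, 39)) = √(91 + 39*(1 + 39 - 28)) = √(91 + 39*12) = √(91 + 468) = √559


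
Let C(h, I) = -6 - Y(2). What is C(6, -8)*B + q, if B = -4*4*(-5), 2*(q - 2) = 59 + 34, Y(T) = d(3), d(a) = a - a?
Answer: -863/2 ≈ -431.50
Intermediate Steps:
d(a) = 0
Y(T) = 0
q = 97/2 (q = 2 + (59 + 34)/2 = 2 + (½)*93 = 2 + 93/2 = 97/2 ≈ 48.500)
B = 80 (B = -16*(-5) = 80)
C(h, I) = -6 (C(h, I) = -6 - 1*0 = -6 + 0 = -6)
C(6, -8)*B + q = -6*80 + 97/2 = -480 + 97/2 = -863/2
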